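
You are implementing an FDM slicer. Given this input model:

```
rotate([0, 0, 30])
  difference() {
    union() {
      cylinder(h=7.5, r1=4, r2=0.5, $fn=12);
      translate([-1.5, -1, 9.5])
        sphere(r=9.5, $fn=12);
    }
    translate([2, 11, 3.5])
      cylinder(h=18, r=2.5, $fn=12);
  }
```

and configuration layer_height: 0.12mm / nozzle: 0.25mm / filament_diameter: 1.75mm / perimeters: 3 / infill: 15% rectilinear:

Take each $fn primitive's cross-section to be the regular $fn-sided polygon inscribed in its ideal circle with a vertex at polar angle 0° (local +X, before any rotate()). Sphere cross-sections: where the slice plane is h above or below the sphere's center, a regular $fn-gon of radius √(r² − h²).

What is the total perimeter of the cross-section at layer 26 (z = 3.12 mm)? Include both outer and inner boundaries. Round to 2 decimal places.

At z = 3.12 mm: the cone: at t=0.416 of its height the radius interpolates to r₁+(r₂−r₁)t = 2.544, giving a regular 12-gon of that circumradius (perimeter = 2·12·2.544·sin(180°/12) = 15.80 mm); the r=9.5 sphere at (-1.5, -1) slices to a regular 12-gon of circumradius 7.039 (√(r²−h²) with h=6.38 from center) (perimeter = 2·12·7.039·sin(180°/12) = 43.72 mm); Combining (union): the cone lies entirely inside the r=9.5 sphere at (-1.5, -1), so the union is just the r=9.5 sphere at (-1.5, -1) — boundary = 43.72 mm; the cylinder at (2, 11) does not reach this height (z outside [3.5, 21.5]); After the difference (first − rest): none of the subtracted shapes is present at this height, so that combined region is unchanged — boundary = 43.72 mm; (rotated 30° about Z; rotation is an isometry so areas/perimeters/island counts are preserved). Overall, the cross-section is a single solid region. Total boundary length (outer) = 43.72 mm.

43.72 mm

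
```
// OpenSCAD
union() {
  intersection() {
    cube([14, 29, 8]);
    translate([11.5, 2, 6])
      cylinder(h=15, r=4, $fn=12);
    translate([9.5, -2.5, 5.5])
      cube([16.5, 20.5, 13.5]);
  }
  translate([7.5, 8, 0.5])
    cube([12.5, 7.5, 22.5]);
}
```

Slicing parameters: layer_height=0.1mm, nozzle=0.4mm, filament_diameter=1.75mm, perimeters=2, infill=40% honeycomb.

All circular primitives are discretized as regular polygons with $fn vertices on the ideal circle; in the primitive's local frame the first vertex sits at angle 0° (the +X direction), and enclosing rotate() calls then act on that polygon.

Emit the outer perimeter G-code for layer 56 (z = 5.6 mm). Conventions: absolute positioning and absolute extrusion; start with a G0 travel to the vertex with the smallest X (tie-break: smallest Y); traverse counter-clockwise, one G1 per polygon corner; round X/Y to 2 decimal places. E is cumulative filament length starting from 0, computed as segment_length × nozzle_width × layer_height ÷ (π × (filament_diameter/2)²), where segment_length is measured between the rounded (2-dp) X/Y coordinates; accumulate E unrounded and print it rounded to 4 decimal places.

At z = 5.6 mm: the cube (footprint 14×29) is included at this height; the cylinder at (11.5, 2) is absent (z outside [6, 21]); the 16.5×20.5 cube at (9.5, -2.5) contributes its full rectangle; Keeping only the common overlap: at least one operand is absent at this height, so nothing remains; the 12.5×7.5 cube at (7.5, 8) contributes its full rectangle; Taking the union: only the 12.5×7.5 cube at (7.5, 8) is present, so the union is just that shape — 1 connected region. The outline is a single polygon with 4 vertices. Extrusion per mm of travel: 0.4 × 0.1 / (π × 0.875²) = 0.016630. Accumulating E over each segment gives final E = 0.6652.

G0 X7.50 Y8.00 Z5.60
G1 X20.00 Y8.00 E0.2079
G1 X20.00 Y15.50 E0.3326
G1 X7.50 Y15.50 E0.5405
G1 X7.50 Y8.00 E0.6652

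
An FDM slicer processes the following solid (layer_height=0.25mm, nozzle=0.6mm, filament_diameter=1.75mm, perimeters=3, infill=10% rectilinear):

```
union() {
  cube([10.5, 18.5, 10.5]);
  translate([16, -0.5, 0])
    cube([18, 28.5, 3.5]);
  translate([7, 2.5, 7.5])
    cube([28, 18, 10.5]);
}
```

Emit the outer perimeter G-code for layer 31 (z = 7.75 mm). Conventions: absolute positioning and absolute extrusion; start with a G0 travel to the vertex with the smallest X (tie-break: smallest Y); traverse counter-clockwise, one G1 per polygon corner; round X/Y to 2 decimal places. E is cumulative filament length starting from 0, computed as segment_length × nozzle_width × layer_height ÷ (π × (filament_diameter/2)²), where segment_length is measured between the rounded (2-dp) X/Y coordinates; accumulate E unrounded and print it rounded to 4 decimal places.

G0 X0.00 Y0.00 Z7.75
G1 X10.50 Y0.00 E0.6548
G1 X10.50 Y2.50 E0.8107
G1 X35.00 Y2.50 E2.3386
G1 X35.00 Y20.50 E3.4611
G1 X7.00 Y20.50 E5.2073
G1 X7.00 Y18.50 E5.3320
G1 X0.00 Y18.50 E5.7686
G1 X0.00 Y0.00 E6.9223

At z = 7.75 mm: the cube (footprint 10.5×18.5) is included at this height; the cube at (16, -0.5) is not intersected at this z (z outside [0, 3.5]); the cube at (7, 2.5) (footprint 28×18) is included at this height; Combining (union): the regions partially overlap (shared area 56.00 mm²), so overlapping operands fuse into one piece — 1 connected region. The outline is a single polygon with 8 vertices. Extrusion per mm of travel: 0.6 × 0.25 / (π × 0.875²) = 0.062363. Accumulating E over each segment gives final E = 6.9223.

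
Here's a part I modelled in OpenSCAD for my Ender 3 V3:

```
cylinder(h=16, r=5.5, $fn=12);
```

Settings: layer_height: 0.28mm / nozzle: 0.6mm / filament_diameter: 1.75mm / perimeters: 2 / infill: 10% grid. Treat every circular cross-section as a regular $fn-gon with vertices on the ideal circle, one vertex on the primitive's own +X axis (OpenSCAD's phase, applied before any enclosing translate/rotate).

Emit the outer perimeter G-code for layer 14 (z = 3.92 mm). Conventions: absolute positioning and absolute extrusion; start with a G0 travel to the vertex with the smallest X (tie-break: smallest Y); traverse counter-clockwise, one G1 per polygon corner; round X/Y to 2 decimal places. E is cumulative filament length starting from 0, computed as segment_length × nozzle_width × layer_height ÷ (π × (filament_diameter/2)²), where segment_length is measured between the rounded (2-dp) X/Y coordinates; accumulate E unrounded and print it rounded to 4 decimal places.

At z = 3.92 mm: the r=5.5 cylinder gives a regular 12-gon of circumradius 5.5 (constant along its height). The outline is a single polygon with 12 vertices. Extrusion per mm of travel: 0.6 × 0.28 / (π × 0.875²) = 0.069846. Accumulating E over each segment gives final E = 2.3855.

G0 X-5.50 Y0.00 Z3.92
G1 X-4.76 Y-2.75 E0.1989
G1 X-2.75 Y-4.76 E0.3975
G1 X0.00 Y-5.50 E0.5964
G1 X2.75 Y-4.76 E0.7953
G1 X4.76 Y-2.75 E0.9938
G1 X5.50 Y0.00 E1.1927
G1 X4.76 Y2.75 E1.3916
G1 X2.75 Y4.76 E1.5902
G1 X0.00 Y5.50 E1.7891
G1 X-2.75 Y4.76 E1.9880
G1 X-4.76 Y2.75 E2.1865
G1 X-5.50 Y0.00 E2.3855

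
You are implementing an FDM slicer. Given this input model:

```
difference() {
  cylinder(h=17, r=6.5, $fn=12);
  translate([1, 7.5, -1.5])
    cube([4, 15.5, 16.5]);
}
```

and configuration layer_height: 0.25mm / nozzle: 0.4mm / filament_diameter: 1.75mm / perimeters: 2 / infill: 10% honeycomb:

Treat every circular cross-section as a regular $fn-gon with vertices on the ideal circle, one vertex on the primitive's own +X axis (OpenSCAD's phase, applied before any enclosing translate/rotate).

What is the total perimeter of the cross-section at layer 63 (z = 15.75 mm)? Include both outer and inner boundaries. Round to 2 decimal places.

40.38 mm

At z = 15.75 mm: the cylinder: section is a regular 12-gon, circumradius r=6.5 (perimeter = 2·12·6.500·sin(180°/12) = 40.38 mm); the cube at (1, 7.5) is not intersected at this z (z outside [-1.5, 15]); Subtracting the remaining from the first: none of the subtracted shapes is present at this height, so the r=6.5 cylinder is unchanged — boundary = 40.38 mm. Overall, the cross-section is a single solid region. Total boundary length (outer) = 40.38 mm.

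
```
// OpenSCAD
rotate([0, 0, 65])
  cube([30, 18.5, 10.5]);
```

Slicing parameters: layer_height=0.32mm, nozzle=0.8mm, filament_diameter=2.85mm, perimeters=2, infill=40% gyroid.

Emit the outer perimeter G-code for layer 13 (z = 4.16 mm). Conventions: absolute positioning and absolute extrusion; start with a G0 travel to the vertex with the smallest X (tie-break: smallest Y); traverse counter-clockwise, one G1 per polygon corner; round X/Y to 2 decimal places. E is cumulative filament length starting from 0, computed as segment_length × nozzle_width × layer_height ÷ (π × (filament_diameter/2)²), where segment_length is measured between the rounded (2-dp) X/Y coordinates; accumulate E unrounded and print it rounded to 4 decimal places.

G0 X-16.77 Y7.82 Z4.16
G1 X0.00 Y0.00 E0.7425
G1 X12.68 Y27.19 E1.9465
G1 X-4.09 Y35.01 E2.6890
G1 X-16.77 Y7.82 E3.8929

At z = 4.16 mm: the 30×18.5 cube contributes its full rectangle; (whole slice rotated 65° about Z — lengths, areas and connectivity unchanged). The outline is a single polygon with 4 vertices. Extrusion per mm of travel: 0.8 × 0.32 / (π × 1.425²) = 0.040129. Accumulating E over each segment gives final E = 3.8929.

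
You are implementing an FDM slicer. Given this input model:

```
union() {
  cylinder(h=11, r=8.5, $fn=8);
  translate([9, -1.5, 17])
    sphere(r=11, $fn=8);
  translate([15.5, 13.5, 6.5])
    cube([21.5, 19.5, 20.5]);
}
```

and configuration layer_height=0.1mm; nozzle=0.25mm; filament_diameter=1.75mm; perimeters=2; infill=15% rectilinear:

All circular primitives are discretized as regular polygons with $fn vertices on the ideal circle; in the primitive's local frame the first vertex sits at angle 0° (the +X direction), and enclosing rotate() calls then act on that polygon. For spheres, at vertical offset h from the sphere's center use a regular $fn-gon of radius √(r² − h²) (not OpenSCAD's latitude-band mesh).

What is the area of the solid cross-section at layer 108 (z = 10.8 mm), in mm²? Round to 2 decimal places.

782.71 mm²

At z = 10.8 mm: the cylinder: section is a regular 8-gon, circumradius r=8.5 (area = (8/2)·8.500²·sin(360°/8) = 204.35 mm²); the r=11 sphere at (9, -1.5) slices to a regular 8-gon of circumradius 9.086 (√(r²−h²) with h=6.2 from center) (area = (8/2)·9.086²·sin(360°/8) = 233.51 mm²); the 21.5×19.5 cube at (15.5, 13.5) contributes its full rectangle (area 419.25 mm²); Merging all regions: the regions partially overlap — summed areas 857.12 mm² minus the doubly-counted overlap 74.41 mm² gives 782.71 mm² — area = 782.71 mm². Overall, the cross-section has 2 separate islands. Net area = 782.71 mm².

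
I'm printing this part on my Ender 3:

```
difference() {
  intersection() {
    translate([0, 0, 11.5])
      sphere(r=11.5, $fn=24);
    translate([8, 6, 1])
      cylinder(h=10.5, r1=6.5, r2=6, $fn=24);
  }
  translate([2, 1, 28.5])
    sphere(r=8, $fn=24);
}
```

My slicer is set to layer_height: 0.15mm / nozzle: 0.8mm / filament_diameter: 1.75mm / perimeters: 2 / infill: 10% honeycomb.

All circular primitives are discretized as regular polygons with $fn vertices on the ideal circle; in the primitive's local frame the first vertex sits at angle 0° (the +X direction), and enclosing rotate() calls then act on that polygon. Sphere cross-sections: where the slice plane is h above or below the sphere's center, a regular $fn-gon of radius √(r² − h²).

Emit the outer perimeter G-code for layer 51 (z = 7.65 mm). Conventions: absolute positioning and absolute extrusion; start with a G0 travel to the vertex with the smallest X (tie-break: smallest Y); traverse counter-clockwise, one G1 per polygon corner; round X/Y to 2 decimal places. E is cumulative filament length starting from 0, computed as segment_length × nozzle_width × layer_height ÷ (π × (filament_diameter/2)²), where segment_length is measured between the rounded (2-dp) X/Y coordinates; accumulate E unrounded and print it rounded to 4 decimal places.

At z = 7.65 mm: the sphere: section is a regular 24-gon, circumradius = √(r²−h²) = √(11.5²−3.85²) = 10.836; the cone at (8, 6) contributes a regular 24-gon of circumradius 6.183 (interpolated between r1=6.5 and r2=6 at t=0.633); Keeping only the common overlap: the cone at (8, 6) partially overlaps the r=11.5 sphere; clipping to the common part keeps 61.34 mm² — 1 connected region; the sphere at (2, 1) is absent (|z−center|=20.850 > r=8); Subtracting the remaining from the first: none of the subtracted shapes is present at this height, so that combined region is unchanged — 1 connected region. The outline is a single polygon with 16 vertices. Extrusion per mm of travel: 0.8 × 0.15 / (π × 0.875²) = 0.049890. Accumulating E over each segment gives final E = 1.4998.

G0 X1.82 Y6.00 Z7.65
G1 X2.03 Y4.40 E0.0805
G1 X2.65 Y2.91 E0.1610
G1 X3.63 Y1.63 E0.2415
G1 X4.91 Y0.65 E0.3219
G1 X6.40 Y0.03 E0.4024
G1 X8.00 Y-0.18 E0.4829
G1 X9.60 Y0.03 E0.5634
G1 X10.77 Y0.51 E0.6265
G1 X10.47 Y2.80 E0.7417
G1 X9.38 Y5.42 E0.8833
G1 X7.66 Y7.66 E1.0242
G1 X5.42 Y9.38 E1.1651
G1 X3.48 Y10.19 E1.2700
G1 X2.65 Y9.09 E1.3387
G1 X2.03 Y7.60 E1.4192
G1 X1.82 Y6.00 E1.4998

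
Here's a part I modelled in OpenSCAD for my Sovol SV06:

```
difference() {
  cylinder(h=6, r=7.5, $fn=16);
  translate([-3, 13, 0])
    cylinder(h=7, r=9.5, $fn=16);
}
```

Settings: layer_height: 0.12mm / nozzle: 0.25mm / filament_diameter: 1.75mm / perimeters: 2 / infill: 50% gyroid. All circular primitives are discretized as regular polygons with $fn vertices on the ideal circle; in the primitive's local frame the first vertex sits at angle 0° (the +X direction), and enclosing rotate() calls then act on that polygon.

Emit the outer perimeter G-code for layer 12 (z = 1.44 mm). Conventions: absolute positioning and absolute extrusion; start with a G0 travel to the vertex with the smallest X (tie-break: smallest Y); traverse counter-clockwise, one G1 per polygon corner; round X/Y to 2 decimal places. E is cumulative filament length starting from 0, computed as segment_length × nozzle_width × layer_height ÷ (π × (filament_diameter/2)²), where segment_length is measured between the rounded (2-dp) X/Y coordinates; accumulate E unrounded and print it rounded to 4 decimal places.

At z = 1.44 mm: the r=7.5 cylinder gives a regular 16-gon of circumradius 7.5 (constant along its height); the r=9.5 cylinder at (-3, 13) gives a regular 16-gon of circumradius 9.5 (constant along its height); Taking the first minus the rest: starting from the r=7.5 cylinder, the r=9.5 cylinder at (-3, 13) partially overlaps it — only the 23.64 mm² overlap (of its 276.30 mm²) is removed, clipping the outline — 1 connected region. The outline is a single polygon with 17 vertices. Extrusion per mm of travel: 0.25 × 0.12 / (π × 0.875²) = 0.012473. Accumulating E over each segment gives final E = 0.5762.

G0 X-7.50 Y0.00 Z1.44
G1 X-6.93 Y-2.87 E0.0365
G1 X-5.30 Y-5.30 E0.0730
G1 X-2.87 Y-6.93 E0.1095
G1 X0.00 Y-7.50 E0.1460
G1 X2.87 Y-6.93 E0.1825
G1 X5.30 Y-5.30 E0.2190
G1 X6.93 Y-2.87 E0.2555
G1 X7.50 Y0.00 E0.2920
G1 X6.93 Y2.87 E0.3285
G1 X5.30 Y5.30 E0.3650
G1 X3.75 Y6.34 E0.3882
G1 X3.72 Y6.28 E0.3891
G1 X0.64 Y4.22 E0.4353
G1 X-3.00 Y3.50 E0.4816
G1 X-6.10 Y4.12 E0.5210
G1 X-6.93 Y2.87 E0.5397
G1 X-7.50 Y0.00 E0.5762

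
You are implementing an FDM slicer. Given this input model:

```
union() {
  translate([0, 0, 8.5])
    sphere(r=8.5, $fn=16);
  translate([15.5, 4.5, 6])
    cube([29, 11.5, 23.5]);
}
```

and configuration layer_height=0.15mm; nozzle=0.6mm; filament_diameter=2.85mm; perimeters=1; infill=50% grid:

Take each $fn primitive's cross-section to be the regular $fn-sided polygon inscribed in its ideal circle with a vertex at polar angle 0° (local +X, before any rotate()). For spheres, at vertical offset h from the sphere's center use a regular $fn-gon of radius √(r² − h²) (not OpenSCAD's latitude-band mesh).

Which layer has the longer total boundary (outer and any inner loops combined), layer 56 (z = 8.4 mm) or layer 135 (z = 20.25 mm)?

layer 56 (z = 8.4 mm)

Layer 56 (z = 8.4): the r=8.5 sphere slices to a regular 16-gon of circumradius 8.499 (√(r²−h²) with h=0.1 from center) (perimeter = 2·16·8.499·sin(180°/16) = 53.06 mm); the cube at (15.5, 4.5) (footprint 29×11.5) is included at this height (perimeter 81.00 mm); Merging all regions: the 2 present regions are separate (no shared area or edge), so areas and boundary lengths simply add and each stays a separate island — boundary = 134.06 mm. So its perimeter = 134.06 mm. Layer 135 (z = 20.25): the sphere does not reach this height (|z−center|=11.750 > r=8.5); the cube at (15.5, 4.5) (footprint 29×11.5) is included at this height (perimeter 81.00 mm); Merging all regions: only the 29×11.5 cube at (15.5, 4.5) is present, so the union is just that shape — boundary = 81.00 mm. So its perimeter = 81.00 mm. Layer 56 is larger (134.06 vs 81.00 mm).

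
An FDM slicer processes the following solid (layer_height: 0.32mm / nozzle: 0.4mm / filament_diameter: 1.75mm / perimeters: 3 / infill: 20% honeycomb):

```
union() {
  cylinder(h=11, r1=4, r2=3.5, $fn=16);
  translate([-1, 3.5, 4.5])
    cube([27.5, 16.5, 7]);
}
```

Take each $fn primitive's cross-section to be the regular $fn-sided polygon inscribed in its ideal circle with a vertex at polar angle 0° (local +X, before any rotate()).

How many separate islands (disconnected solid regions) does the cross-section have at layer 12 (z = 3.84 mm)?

At z = 3.84 mm: the cone contributes a regular 16-gon of circumradius 3.825 (interpolated between r1=4 and r2=3.5 at t=0.349); the cube at (-1, 3.5) is not intersected at this z (z outside [4.5, 11.5]); Combining (union): only the cone is present, so the union is just that shape — 1 connected region. Overall, the cross-section is a single solid region. Island count = 1.

1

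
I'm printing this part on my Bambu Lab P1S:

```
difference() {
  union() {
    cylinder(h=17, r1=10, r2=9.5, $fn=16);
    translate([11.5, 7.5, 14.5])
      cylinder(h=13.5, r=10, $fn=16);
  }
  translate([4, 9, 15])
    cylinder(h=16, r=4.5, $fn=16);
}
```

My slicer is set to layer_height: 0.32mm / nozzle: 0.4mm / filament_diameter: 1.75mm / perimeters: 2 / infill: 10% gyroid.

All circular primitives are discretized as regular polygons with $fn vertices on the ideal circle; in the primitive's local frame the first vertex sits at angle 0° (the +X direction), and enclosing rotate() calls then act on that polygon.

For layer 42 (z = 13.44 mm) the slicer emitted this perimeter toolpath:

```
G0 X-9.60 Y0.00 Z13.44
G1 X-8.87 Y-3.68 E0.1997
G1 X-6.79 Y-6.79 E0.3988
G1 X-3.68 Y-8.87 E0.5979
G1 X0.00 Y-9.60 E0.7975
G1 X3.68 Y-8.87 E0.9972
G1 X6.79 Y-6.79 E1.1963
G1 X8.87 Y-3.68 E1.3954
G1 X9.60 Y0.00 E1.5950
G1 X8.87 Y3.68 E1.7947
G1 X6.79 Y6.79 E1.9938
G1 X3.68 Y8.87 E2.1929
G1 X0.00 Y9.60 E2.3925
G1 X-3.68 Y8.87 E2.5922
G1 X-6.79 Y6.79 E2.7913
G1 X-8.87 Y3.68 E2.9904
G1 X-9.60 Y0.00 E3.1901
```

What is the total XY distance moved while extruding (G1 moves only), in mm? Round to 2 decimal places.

59.95 mm

Sum the Euclidean lengths of each G1 segment: total = 59.95 mm.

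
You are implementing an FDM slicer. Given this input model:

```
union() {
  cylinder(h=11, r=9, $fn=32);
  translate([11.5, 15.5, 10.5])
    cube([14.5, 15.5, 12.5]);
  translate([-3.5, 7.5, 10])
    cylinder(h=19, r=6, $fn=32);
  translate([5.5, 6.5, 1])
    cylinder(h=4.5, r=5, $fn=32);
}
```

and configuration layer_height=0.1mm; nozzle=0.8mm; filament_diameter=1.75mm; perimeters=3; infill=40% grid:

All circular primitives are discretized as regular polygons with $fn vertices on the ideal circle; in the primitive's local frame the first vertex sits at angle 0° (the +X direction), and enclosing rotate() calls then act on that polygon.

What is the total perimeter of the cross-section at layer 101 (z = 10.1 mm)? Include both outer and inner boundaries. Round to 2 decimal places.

65.54 mm

At z = 10.1 mm: the r=9 cylinder contributes a regular 32-gon of circumradius 9 (perimeter = 2·32·9.000·sin(180°/32) = 56.46 mm); the cube at (11.5, 15.5) is absent (z outside [10.5, 23]); the cylinder at (-3.5, 7.5): section is a regular 32-gon, circumradius r=6 (perimeter = 2·32·6.000·sin(180°/32) = 37.64 mm); the cylinder at (5.5, 6.5) does not reach this height (z outside [1, 5.5]); Merging all regions: the regions partially overlap (shared area 56.10 mm²), so the edge portions inside another operand are dropped and the merged outline is re-measured after clipping — boundary = 65.54 mm. Overall, the cross-section is a single solid region. Total boundary length (outer) = 65.54 mm.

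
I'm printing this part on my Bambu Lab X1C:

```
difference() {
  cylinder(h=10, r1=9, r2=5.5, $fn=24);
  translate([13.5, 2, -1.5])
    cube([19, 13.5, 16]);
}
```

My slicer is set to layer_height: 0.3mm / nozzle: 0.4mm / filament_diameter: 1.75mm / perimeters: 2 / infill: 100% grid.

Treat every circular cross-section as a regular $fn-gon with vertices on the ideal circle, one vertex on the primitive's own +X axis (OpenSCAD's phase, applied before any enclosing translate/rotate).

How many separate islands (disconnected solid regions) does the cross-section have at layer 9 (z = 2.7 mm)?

At z = 2.7 mm: the cone (r1=9→r2=5.5) has section circumradius 8.055 here — a regular 24-gon; the 19×13.5 cube at (13.5, 2) contributes its full rectangle; Taking the first minus the rest: starting from the cone, the 19×13.5 cube at (13.5, 2) misses the remaining region (no effect) — 1 connected region. Overall, the cross-section is a single solid region. Island count = 1.

1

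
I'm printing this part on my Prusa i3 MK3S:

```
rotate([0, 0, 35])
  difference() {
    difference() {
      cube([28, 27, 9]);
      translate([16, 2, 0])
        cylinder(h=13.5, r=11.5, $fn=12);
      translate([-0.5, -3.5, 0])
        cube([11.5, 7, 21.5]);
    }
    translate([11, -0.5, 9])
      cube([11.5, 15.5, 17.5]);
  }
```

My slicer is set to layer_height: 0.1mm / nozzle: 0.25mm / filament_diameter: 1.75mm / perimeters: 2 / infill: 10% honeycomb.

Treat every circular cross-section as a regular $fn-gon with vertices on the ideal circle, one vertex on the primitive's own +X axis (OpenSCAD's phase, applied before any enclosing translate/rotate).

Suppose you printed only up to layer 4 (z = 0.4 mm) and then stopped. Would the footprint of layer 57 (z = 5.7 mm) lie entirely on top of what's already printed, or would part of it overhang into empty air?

Compare the two slices. At z = 0.4: the cube (footprint 28×27) is included at this height (area 756.00 mm²); the r=11.5 cylinder at (16, 2) gives a regular 12-gon of circumradius 11.5 (constant along its height) (area = (12/2)·11.500²·sin(360°/12) = 396.75 mm²); the cube at (-0.5, -3.5) (footprint 11.5×7) is included at this height (area 80.50 mm²); Subtracting the remaining from the first: starting from the 28×27 cube (756.00 mm²), the r=11.5 cylinder at (16, 2) partially overlaps it — only the 243.30 mm² overlap (of its 396.75 mm²) is removed, clipping the outline; the 11.5×7 cube at (-0.5, -3.5) partially overlaps it — only the 16.59 mm² overlap (of its 80.50 mm²) is removed, clipping the outline — area = 496.11 mm²; the cube at (11, -0.5) is absent (z outside [9, 26.5]); After the difference (first − rest): none of the subtracted shapes is present at this height, so that combined region is unchanged — area = 496.11 mm²; (whole slice rotated 35° about Z — lengths, areas and connectivity unchanged). At z = 5.7: the 28×27 cube contributes its full rectangle (area 756.00 mm²); the r=11.5 cylinder at (16, 2) gives a regular 12-gon of circumradius 11.5 (constant along its height) (area = (12/2)·11.500²·sin(360°/12) = 396.75 mm²); the 11.5×7 cube at (-0.5, -3.5) contributes its full rectangle (area 80.50 mm²); Subtracting the remaining from the first: starting from the 28×27 cube (756.00 mm²), the r=11.5 cylinder at (16, 2) partially overlaps it — only the 243.30 mm² overlap (of its 396.75 mm²) is removed, clipping the outline; the 11.5×7 cube at (-0.5, -3.5) partially overlaps it — only the 16.59 mm² overlap (of its 80.50 mm²) is removed, clipping the outline — area = 496.11 mm²; the cube at (11, -0.5) is not intersected at this z (z outside [9, 26.5]); Subtracting the remaining from the first: none of the subtracted shapes is present at this height, so that combined region is unchanged — area = 496.11 mm²; (rotated 35° about Z; rotation is an isometry so areas/perimeters/island counts are preserved). Checking containment: the cross-section at z = 5.7 is a subset of the cross-section at z = 0.4.

entirely on top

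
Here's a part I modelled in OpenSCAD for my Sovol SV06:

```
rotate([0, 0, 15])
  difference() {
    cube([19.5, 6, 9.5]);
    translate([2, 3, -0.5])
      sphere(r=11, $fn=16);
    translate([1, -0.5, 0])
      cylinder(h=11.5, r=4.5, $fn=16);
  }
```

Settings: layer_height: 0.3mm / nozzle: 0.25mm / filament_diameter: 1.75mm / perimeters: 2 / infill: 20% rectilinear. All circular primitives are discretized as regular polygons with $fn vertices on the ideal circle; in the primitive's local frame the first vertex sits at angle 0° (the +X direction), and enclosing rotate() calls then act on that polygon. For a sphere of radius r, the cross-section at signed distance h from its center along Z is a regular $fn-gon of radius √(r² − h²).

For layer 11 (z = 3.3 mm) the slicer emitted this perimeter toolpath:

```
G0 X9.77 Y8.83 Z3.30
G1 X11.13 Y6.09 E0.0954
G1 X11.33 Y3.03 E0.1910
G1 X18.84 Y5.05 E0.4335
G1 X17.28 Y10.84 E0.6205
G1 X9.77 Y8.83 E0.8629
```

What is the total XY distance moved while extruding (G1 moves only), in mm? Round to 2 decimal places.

27.67 mm

Sum the Euclidean lengths of each G1 segment: total = 27.67 mm.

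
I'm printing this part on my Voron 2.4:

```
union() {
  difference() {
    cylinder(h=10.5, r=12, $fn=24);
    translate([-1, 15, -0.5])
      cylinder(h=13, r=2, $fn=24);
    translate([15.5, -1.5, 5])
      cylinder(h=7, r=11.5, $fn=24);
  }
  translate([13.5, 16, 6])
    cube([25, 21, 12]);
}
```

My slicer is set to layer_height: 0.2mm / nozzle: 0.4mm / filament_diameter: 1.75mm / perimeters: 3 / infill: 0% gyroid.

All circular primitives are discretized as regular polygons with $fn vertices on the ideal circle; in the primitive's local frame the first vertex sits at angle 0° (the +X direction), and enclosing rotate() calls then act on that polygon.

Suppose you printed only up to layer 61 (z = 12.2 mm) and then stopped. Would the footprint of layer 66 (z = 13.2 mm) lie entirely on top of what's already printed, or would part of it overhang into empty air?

entirely on top

Compare the two slices. At z = 12.2: the cylinder does not reach this height (z outside [0, 10.5]); the r=2 cylinder at (-1, 15) contributes a regular 24-gon of circumradius 2 (area = (24/2)·2.000²·sin(360°/24) = 12.42 mm²); the cylinder at (15.5, -1.5) is absent (z outside [5, 12]); Subtracting the remaining from the first: the first operand is absent here, so nothing remains; the 25×21 cube at (13.5, 16) contributes its full rectangle (area 525.00 mm²); Merging all regions: only the 25×21 cube at (13.5, 16) is present, so the union is just that shape — area = 525.00 mm². At z = 13.2: the cylinder is not intersected at this z (z outside [0, 10.5]); the cylinder at (-1, 15) is not intersected at this z (z outside [-0.5, 12.5]); the cylinder at (15.5, -1.5) is absent (z outside [5, 12]); Subtracting the remaining from the first: the first operand is absent here, so nothing remains; the cube at (13.5, 16) (footprint 25×21) is included at this height (area 525.00 mm²); Combining (union): only the 25×21 cube at (13.5, 16) is present, so the union is just that shape — area = 525.00 mm². Checking containment: the cross-section at z = 13.2 is a subset of the cross-section at z = 12.2.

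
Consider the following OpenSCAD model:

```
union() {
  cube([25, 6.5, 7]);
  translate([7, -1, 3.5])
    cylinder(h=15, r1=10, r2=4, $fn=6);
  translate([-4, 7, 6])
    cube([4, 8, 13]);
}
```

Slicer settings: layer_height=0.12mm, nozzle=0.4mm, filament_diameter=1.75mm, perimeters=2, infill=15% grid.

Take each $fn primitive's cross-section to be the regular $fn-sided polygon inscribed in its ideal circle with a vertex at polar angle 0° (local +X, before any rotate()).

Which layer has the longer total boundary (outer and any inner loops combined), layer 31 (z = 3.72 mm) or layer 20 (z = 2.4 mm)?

Layer 31 (z = 3.72): the cube is present — its section is the full 25×6.5 rectangle (perimeter 63.00 mm); the cone at (7, -1): at t=0.015 of its height the radius interpolates to r₁+(r₂−r₁)t = 9.912, giving a regular 6-gon of that circumradius (perimeter = 2·6·9.912·sin(180°/6) = 59.47 mm); the cube at (-4, 7) is absent (z outside [6, 19]); Combining (union): the regions partially overlap (shared area 92.24 mm²), so the edge portions inside another operand are dropped and the merged outline is re-measured after clipping — boundary = 80.59 mm. So its perimeter = 80.59 mm. Layer 20 (z = 2.4): the 25×6.5 cube contributes its full rectangle (perimeter 63.00 mm); the cone at (7, -1) is absent (z outside [3.5, 18.5]); the cube at (-4, 7) is not intersected at this z (z outside [6, 19]); Combining (union): only the 25×6.5 cube is present, so the union is just that shape — boundary = 63.00 mm. So its perimeter = 63.00 mm. Layer 31 is larger (80.59 vs 63.00 mm).

layer 31 (z = 3.72 mm)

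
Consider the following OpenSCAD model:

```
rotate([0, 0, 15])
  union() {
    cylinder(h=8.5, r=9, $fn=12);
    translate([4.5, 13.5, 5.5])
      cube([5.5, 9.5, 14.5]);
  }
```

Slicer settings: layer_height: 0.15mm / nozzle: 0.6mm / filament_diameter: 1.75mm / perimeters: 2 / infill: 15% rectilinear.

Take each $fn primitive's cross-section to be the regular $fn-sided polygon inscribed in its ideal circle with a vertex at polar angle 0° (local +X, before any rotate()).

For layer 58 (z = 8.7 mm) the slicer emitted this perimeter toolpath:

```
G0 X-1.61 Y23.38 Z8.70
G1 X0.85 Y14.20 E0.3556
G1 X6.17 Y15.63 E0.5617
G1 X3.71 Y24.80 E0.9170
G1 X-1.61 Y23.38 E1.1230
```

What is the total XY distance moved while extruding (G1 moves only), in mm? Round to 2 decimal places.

Sum the Euclidean lengths of each G1 segment: total = 30.01 mm.

30.01 mm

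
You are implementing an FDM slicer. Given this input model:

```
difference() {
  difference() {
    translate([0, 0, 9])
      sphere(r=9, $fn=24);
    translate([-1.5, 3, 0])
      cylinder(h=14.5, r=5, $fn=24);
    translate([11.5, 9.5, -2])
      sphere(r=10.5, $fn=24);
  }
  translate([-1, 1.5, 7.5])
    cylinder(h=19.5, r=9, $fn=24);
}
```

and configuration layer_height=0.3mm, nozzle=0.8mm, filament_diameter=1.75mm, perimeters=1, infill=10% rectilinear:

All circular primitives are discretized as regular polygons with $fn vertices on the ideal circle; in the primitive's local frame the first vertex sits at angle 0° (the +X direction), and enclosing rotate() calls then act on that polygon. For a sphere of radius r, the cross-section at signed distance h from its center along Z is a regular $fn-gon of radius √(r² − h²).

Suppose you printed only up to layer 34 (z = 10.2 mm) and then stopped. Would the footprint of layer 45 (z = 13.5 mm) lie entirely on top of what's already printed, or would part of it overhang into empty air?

entirely on top

Compare the two slices. At z = 10.2: the r=9 sphere contributes a regular 24-gon of circumradius √(9²−1.2²) = 8.920 (area = (24/2)·8.920²·sin(360°/24) = 247.10 mm²); the r=5 cylinder at (-1.5, 3) contributes a regular 24-gon of circumradius 5 (area = (24/2)·5.000²·sin(360°/24) = 77.65 mm²); the sphere at (11.5, 9.5) is absent (|z−center|=12.200 > r=10.5); After the difference (first − rest): starting from the r=9 sphere (247.10 mm²), the r=5 cylinder at (-1.5, 3) lies wholly inside it (removes its full 77.65 mm² and its 31.33 mm outline becomes a hole wall) — area = 169.45 mm²; the r=9 cylinder at (-1, 1.5) gives a regular 24-gon of circumradius 9 (constant along its height) (area = (24/2)·9.000²·sin(360°/24) = 251.57 mm²); After the difference (first − rest): starting from the result so far (169.45 mm²), the r=9 cylinder at (-1, 1.5) partially overlaps it — only the 139.59 mm² overlap (of its 251.57 mm²) is removed, clipping the outline — area = 29.86 mm². At z = 13.5: the r=9 sphere contributes a regular 24-gon of circumradius √(9²−4.5²) = 7.794 (area = (24/2)·7.794²·sin(360°/24) = 188.68 mm²); the cylinder at (-1.5, 3): section is a regular 24-gon, circumradius r=5 (area = (24/2)·5.000²·sin(360°/24) = 77.65 mm²); the sphere at (11.5, 9.5) is absent (|z−center|=15.500 > r=10.5); Subtracting the remaining from the first: starting from the r=9 sphere (188.68 mm²), the r=5 cylinder at (-1.5, 3) partially overlaps it — only the 74.84 mm² overlap (of its 77.65 mm²) is removed, clipping the outline — area = 113.84 mm²; the r=9 cylinder at (-1, 1.5) contributes a regular 24-gon of circumradius 9 (area = (24/2)·9.000²·sin(360°/24) = 251.57 mm²); After the difference (first − rest): starting from that combined region (113.84 mm²), the r=9 cylinder at (-1, 1.5) partially overlaps it — only the 108.26 mm² overlap (of its 251.57 mm²) is removed, clipping the outline — area = 5.58 mm². Checking containment: the cross-section at z = 13.5 is a subset of the cross-section at z = 10.2.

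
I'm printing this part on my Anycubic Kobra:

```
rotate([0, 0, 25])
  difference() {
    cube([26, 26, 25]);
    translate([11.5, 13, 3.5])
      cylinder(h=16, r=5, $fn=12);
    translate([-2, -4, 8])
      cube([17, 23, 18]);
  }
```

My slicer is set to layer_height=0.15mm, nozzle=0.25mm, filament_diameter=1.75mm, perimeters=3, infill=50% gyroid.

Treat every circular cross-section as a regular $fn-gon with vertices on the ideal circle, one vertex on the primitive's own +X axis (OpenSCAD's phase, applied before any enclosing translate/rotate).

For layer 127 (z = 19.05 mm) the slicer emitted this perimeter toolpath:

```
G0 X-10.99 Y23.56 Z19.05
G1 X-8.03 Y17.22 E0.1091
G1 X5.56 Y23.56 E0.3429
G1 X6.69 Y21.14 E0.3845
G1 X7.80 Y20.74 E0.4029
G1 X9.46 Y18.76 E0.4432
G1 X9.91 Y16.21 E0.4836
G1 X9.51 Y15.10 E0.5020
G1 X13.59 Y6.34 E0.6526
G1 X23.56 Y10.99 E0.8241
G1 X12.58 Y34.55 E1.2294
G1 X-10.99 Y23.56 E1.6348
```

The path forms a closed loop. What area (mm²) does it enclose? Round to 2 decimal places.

Apply the shoelace formula to the sequence of (X, Y) vertices; enclosed area = 384.37 mm².

384.37 mm²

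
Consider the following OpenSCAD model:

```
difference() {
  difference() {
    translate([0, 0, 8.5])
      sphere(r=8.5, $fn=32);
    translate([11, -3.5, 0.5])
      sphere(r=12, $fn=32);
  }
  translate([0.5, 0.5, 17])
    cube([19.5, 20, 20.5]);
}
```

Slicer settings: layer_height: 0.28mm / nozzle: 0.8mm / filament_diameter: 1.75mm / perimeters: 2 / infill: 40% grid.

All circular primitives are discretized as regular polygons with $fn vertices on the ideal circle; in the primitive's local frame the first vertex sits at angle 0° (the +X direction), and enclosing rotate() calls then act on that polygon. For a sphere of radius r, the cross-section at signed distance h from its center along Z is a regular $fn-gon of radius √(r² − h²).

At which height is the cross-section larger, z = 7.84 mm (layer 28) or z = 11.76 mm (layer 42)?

Layer 28 (z = 7.84): the sphere: section is a regular 32-gon, circumradius = √(r²−h²) = √(8.5²−0.66²) = 8.474 (area = (32/2)·8.474²·sin(360°/32) = 224.16 mm²); the r=12 sphere at (11, -3.5) contributes a regular 32-gon of circumradius √(12²−7.34²) = 9.493 (area = (32/2)·9.493²·sin(360°/32) = 281.32 mm²); Subtracting the remaining from the first: starting from the r=8.5 sphere (224.16 mm²), the r=12 sphere at (11, -3.5) partially overlaps it — only the 60.40 mm² overlap (of its 281.32 mm²) is removed, clipping the outline — area = 163.76 mm²; the cube at (0.5, 0.5) is not intersected at this z (z outside [17, 37.5]); Subtracting the remaining from the first: none of the subtracted shapes is present at this height, so that combined region is unchanged — area = 163.76 mm². So its area = 163.76 mm². Layer 42 (z = 11.76): the r=8.5 sphere contributes a regular 32-gon of circumradius √(8.5²−3.26²) = 7.850 (area = (32/2)·7.850²·sin(360°/32) = 192.35 mm²); the sphere at (11, -3.5): section is a regular 32-gon, circumradius = √(r²−h²) = √(12²−11.26²) = 4.149 (area = (32/2)·4.149²·sin(360°/32) = 53.73 mm²); After the difference (first − rest): starting from the r=8.5 sphere (192.35 mm²), the r=12 sphere at (11, -3.5) partially overlaps it — only the 0.83 mm² overlap (of its 53.73 mm²) is removed, clipping the outline — area = 191.52 mm²; the cube at (0.5, 0.5) does not reach this height (z outside [17, 37.5]); Taking the first minus the rest: none of the subtracted shapes is present at this height, so that combined region is unchanged — area = 191.52 mm². So its area = 191.52 mm². Layer 42 is larger (191.52 vs 163.76 mm²).

layer 42 (z = 11.76 mm)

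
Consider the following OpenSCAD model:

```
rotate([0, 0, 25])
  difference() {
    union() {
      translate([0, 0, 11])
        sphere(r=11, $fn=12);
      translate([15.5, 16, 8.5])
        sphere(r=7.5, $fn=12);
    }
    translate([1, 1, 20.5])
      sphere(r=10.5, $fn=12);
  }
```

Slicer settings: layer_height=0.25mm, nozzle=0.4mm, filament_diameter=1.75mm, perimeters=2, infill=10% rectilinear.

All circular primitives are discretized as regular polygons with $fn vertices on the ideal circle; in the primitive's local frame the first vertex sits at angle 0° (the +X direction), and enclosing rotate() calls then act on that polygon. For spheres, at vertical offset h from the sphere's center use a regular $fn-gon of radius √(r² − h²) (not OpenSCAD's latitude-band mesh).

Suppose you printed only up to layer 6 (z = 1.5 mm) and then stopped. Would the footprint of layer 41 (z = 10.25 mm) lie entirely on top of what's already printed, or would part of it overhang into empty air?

part overhangs

Compare the two slices. At z = 1.5: the r=11 sphere slices to a regular 12-gon of circumradius 5.545 (√(r²−h²) with h=9.5 from center) (area = (12/2)·5.545²·sin(360°/12) = 92.25 mm²); the r=7.5 sphere at (15.5, 16) slices to a regular 12-gon of circumradius 2.693 (√(r²−h²) with h=7 from center) (area = (12/2)·2.693²·sin(360°/12) = 21.75 mm²); Taking the union: the 2 present regions are separate (no shared area or edge), so areas and boundary lengths simply add and each stays a separate island — area = 114.00 mm²; the sphere at (1, 1) does not reach this height (|z−center|=19.000 > r=10.5); After the difference (first − rest): none of the subtracted shapes is present at this height, so that combined region is unchanged — area = 114.00 mm²; (rotated 25° about Z; rotation is an isometry so areas/perimeters/island counts are preserved). At z = 10.25: the sphere: section is a regular 12-gon, circumradius = √(r²−h²) = √(11²−0.75²) = 10.974 (area = (12/2)·10.974²·sin(360°/12) = 361.31 mm²); the sphere at (15.5, 16): section is a regular 12-gon, circumradius = √(r²−h²) = √(7.5²−1.75²) = 7.293 (area = (12/2)·7.293²·sin(360°/12) = 159.56 mm²); Merging all regions: the 2 present regions are separate (no shared area or edge), so areas and boundary lengths simply add and each stays a separate island — area = 520.88 mm²; the r=10.5 sphere at (1, 1) slices to a regular 12-gon of circumradius 2.278 (√(r²−h²) with h=10.25 from center) (area = (12/2)·2.278²·sin(360°/12) = 15.56 mm²); Subtracting the remaining from the first: starting from the result so far (520.88 mm²), the r=10.5 sphere at (1, 1) lies wholly inside it (removes its full 15.56 mm² and its 14.15 mm outline becomes a hole wall) — area = 505.31 mm²; (whole slice rotated 25° about Z — lengths, areas and connectivity unchanged). Checking containment: at z = 10.25 the cross-section extends beyond the z = 1.5 cross-section by about 406.87 mm².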